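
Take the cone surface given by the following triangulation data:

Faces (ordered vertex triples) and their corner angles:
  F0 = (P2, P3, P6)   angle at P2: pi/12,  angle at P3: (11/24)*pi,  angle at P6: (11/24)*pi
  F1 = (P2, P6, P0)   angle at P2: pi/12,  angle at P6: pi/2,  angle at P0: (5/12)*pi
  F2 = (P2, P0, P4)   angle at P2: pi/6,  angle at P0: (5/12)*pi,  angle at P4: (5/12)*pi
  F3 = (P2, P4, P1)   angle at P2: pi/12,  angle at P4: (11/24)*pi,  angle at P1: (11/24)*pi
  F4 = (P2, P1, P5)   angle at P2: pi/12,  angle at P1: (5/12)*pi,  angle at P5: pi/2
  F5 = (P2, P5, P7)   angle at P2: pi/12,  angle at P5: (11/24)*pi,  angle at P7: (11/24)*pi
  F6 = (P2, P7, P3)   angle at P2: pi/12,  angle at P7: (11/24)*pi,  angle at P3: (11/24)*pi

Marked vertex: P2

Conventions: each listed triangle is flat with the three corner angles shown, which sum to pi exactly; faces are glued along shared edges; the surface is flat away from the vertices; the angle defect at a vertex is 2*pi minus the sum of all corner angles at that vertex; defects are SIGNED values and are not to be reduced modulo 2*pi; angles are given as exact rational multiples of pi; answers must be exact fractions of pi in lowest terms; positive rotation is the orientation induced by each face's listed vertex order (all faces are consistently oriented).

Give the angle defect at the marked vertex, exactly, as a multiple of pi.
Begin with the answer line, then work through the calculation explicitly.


Answer: defect(P2) = (4/3)*pi

Sum of corner angles at P2: (2/3)*pi
defect = 2*pi - (2/3)*pi


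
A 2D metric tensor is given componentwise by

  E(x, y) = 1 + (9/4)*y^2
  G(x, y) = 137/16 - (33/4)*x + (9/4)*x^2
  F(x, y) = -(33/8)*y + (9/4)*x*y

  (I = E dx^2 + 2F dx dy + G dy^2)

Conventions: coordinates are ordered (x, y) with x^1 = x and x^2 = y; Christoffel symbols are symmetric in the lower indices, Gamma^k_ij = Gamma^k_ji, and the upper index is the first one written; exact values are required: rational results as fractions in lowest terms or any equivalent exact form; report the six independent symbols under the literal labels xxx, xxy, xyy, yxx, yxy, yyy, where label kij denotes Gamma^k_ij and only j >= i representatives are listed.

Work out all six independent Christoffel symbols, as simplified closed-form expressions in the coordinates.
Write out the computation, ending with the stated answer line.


E = 1 + (9/4)*y^2; F = -(33/8)*y + (9/4)*x*y; G = 137/16 - (33/4)*x + (9/4)*x^2
Gamma^k_ij = (1/2) g^{kl} (d_i g_jl + d_j g_il - d_l g_ij), with g^inv = (1/(EG-F^2)) [[G, -F], [-F, E]]
first partials: E_x = 0, E_y = (9/2)*y, F_x = (9/4)*y, F_y = -33/8 + (9/4)*x, G_x = -33/4 + (9/2)*x, G_y = 0
D = EG - F^2 = 137/16 - (33/4)*x + (9/4)*y^2 + (9/4)*x^2
expanded: Gamma^x_xx = (G E_x - 2F F_x + F E_y)/(2D), Gamma^x_xy = (G E_y - F G_x)/(2D), Gamma^x_yy = (2G F_y - G G_x - F G_y)/(2D), Gamma^y_xx = (2E F_x - E E_y - F E_x)/(2D), Gamma^y_xy = (E G_x - F E_y)/(2D), Gamma^y_yy = (E G_y - 2F F_y + F G_x)/(2D); substitute and cancel common factors

Answer: Gamma_xxx = 0, Gamma_xxy = 36*y/(36*x^2 - 132*x + 36*y^2 + 137), Gamma_xyy = 0, Gamma_yxx = 0, Gamma_yxy = (36*x - 66)/(36*x^2 - 132*x + 36*y^2 + 137), Gamma_yyy = 0


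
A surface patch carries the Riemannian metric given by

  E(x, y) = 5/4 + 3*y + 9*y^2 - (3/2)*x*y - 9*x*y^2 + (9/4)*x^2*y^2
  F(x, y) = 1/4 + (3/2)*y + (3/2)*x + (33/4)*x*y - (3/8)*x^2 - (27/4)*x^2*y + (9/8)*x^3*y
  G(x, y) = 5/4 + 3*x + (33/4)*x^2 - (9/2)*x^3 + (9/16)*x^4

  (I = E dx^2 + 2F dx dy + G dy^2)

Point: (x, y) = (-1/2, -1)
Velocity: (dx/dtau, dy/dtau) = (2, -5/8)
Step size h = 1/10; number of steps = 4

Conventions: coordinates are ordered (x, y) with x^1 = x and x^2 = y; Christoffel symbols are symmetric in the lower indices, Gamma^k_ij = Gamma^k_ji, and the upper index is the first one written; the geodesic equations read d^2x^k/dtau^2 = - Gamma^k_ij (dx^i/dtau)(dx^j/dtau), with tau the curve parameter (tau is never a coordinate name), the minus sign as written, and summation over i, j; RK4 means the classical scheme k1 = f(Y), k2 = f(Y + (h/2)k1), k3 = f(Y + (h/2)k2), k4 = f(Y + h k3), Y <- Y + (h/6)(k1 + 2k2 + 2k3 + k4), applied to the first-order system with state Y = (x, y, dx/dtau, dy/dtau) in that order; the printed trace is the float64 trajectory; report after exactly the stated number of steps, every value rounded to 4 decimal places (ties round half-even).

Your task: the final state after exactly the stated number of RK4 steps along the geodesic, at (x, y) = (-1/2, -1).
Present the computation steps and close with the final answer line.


f(Y) = (dx/dtau, dy/dtau, -Gamma^x_ij Y'^i Y'^j, -Gamma^y_ij Y'^i Y'^j) with the Gammas evaluated at the stage position; h = 0.100000; intermediate values shown to 6 dp
step 0: x = -0.5000, y = -1.0000, dx/dtau = 2.0000, dy/dtau = -0.6250
step 1:
  k1: at (x, y) = (-0.500000, -1.000000), (dx/dtau, dy/dtau) = (2.000000, -0.625000); Gamma_xxx = -0.375790, Gamma_xxy = -0.939476, Gamma_xyy = 0.000000, Gamma_yxx = -0.137308, Gamma_yxy = -0.343270, Gamma_yyy = 0.000000; k1 = (2.000000, -0.625000, -0.845528, -0.308943)
  k2: at (x, y) = (-0.400000, -1.031250), (dx/dtau, dy/dtau) = (1.957724, -0.640447); Gamma_xxx = -0.414368, Gamma_xxy = -0.964348, Gamma_xyy = 0.000000, Gamma_yxx = -0.105769, Gamma_yxy = -0.246153, Gamma_yyy = 0.000000; k2 = (1.957724, -0.640447, -0.830093, -0.211884)
  k3: at (x, y) = (-0.402114, -1.032022), (dx/dtau, dy/dtau) = (1.958495, -0.635594); Gamma_xxx = -0.413685, Gamma_xxy = -0.962884, Gamma_xyy = 0.000000, Gamma_yxx = -0.106374, Gamma_yxy = -0.247594, Gamma_yyy = 0.000000; k3 = (1.958495, -0.635594, -0.810439, -0.208395)
  k4: at (x, y) = (-0.304150, -1.063559), (dx/dtau, dy/dtau) = (1.918956, -0.645839); Gamma_xxx = -0.447642, Gamma_xxy = -0.969795, Gamma_xyy = 0.000000, Gamma_yxx = -0.067914, Gamma_yxy = -0.147132, Gamma_yyy = 0.000000; k4 = (1.918956, -0.645839, -0.755413, -0.114608)
  Y <- Y + (h/6)(k1 + 2k2 + 2k3 + k4): x = -0.3041, y = -1.0637, dx/dtau = 1.9186, dy/dtau = -0.6461
step 2:
  k1: at (x, y) = (-0.304143, -1.063715), (dx/dtau, dy/dtau) = (1.918633, -0.646068); Gamma_xxx = -0.447650, Gamma_xxy = -0.969668, Gamma_xyy = 0.000000, Gamma_yxx = -0.067901, Gamma_yxy = -0.147081, Gamma_yyy = 0.000000; k1 = (1.918633, -0.646068, -0.756070, -0.114682)
  k2: at (x, y) = (-0.208212, -1.096019), (dx/dtau, dy/dtau) = (1.880830, -0.651803); Gamma_xxx = -0.475468, Gamma_xxy = -0.957953, Gamma_xyy = 0.000000, Gamma_yxx = -0.023869, Gamma_yxy = -0.048091, Gamma_yyy = 0.000000; k2 = (1.880830, -0.651803, -0.666788, -0.033474)
  k3: at (x, y) = (-0.210102, -1.096305), (dx/dtau, dy/dtau) = (1.885294, -0.647742); Gamma_xxx = -0.475005, Gamma_xxy = -0.957589, Gamma_xyy = 0.000000, Gamma_yxx = -0.024764, Gamma_yxy = -0.049924, Gamma_yyy = 0.000000; k3 = (1.885294, -0.647742, -0.650459, -0.033912)
  k4: at (x, y) = (-0.115614, -1.128490), (dx/dtau, dy/dtau) = (1.853587, -0.649460); Gamma_xxx = -0.496058, Gamma_xxy = -0.929975, Gamma_xyy = 0.000000, Gamma_yxx = 0.023044, Gamma_yxy = 0.043201, Gamma_yyy = 0.000000; k4 = (1.853587, -0.649460, -0.534715, 0.024840)
  Y <- Y + (h/6)(k1 + 2k2 + 2k3 + k4): x = -0.1157, y = -1.1286, dx/dtau = 1.8532, dy/dtau = -0.6498
step 3:
  k1: at (x, y) = (-0.115736, -1.128626), (dx/dtau, dy/dtau) = (1.853212, -0.649812); Gamma_xxx = -0.496040, Gamma_xxy = -0.929883, Gamma_xyy = 0.000000, Gamma_yxx = 0.022976, Gamma_yxy = 0.043071, Gamma_yyy = 0.000000; k1 = (1.853212, -0.649812, -0.536006, 0.024827)
  k2: at (x, y) = (-0.023075, -1.161116), (dx/dtau, dy/dtau) = (1.826412, -0.648571); Gamma_xxx = -0.509927, Gamma_xxy = -0.888473, Gamma_xyy = 0.000000, Gamma_yxx = 0.072584, Gamma_yxy = 0.126467, Gamma_yyy = 0.000000; k2 = (1.826412, -0.648571, -0.403890, 0.057490)
  k3: at (x, y) = (-0.024415, -1.161054), (dx/dtau, dy/dtau) = (1.833017, -0.646938); Gamma_xxx = -0.509793, Gamma_xxy = -0.888875, Gamma_xyy = 0.000000, Gamma_yxx = 0.071828, Gamma_yxy = 0.125239, Gamma_yyy = 0.000000; k3 = (1.833017, -0.646938, -0.395261, 0.055691)
  k4: at (x, y) = (0.067566, -1.193319), (dx/dtau, dy/dtau) = (1.813686, -0.644243); Gamma_xxx = -0.517003, Gamma_xxy = -0.837223, Gamma_xyy = 0.000000, Gamma_yxx = 0.122178, Gamma_yxy = 0.197853, Gamma_yyy = 0.000000; k4 = (1.813686, -0.644243, -0.255854, 0.060463)
  Y <- Y + (h/6)(k1 + 2k2 + 2k3 + k4): x = 0.0674, y = -1.1934, dx/dtau = 1.8134, dy/dtau = -0.6446
step 4:
  k1: at (x, y) = (0.067360, -1.193377), (dx/dtau, dy/dtau) = (1.813376, -0.644618); Gamma_xxx = -0.517004, Gamma_xxy = -0.837273, Gamma_xyy = 0.000000, Gamma_yxx = 0.122052, Gamma_yxy = 0.197660, Gamma_yyy = 0.000000; k1 = (1.813376, -0.644618, -0.257354, 0.060755)
  k2: at (x, y) = (0.158029, -1.225608), (dx/dtau, dy/dtau) = (1.800508, -0.641580); Gamma_xxx = -0.518010, Gamma_xxy = -0.778520, Gamma_xyy = 0.000000, Gamma_yxx = 0.171460, Gamma_yxy = 0.257688, Gamma_yyy = 0.000000; k2 = (1.800508, -0.641580, -0.119345, 0.039503)
  k3: at (x, y) = (0.157386, -1.225456), (dx/dtau, dy/dtau) = (1.807409, -0.642643); Gamma_xxx = -0.518032, Gamma_xxy = -0.778921, Gamma_xyy = 0.000000, Gamma_yxx = 0.171103, Gamma_yxy = 0.257273, Gamma_yyy = 0.000000; k3 = (1.807409, -0.642643, -0.117193, 0.038708)
  k4: at (x, y) = (0.248101, -1.257641), (dx/dtau, dy/dtau) = (1.801657, -0.640747); Gamma_xxx = -0.513573, Gamma_xxy = -0.715410, Gamma_xyy = 0.000000, Gamma_yxx = 0.219378, Gamma_yxy = 0.305595, Gamma_yyy = 0.000000; k4 = (1.801657, -0.640747, 0.015296, -0.006534)
  Y <- Y + (h/6)(k1 + 2k2 + 2k3 + k4): x = 0.2479, y = -1.2576, dx/dtau = 1.8015, dy/dtau = -0.6411

Answer: x = 0.2479, y = -1.2576, dx/dtau = 1.8015, dy/dtau = -0.6411


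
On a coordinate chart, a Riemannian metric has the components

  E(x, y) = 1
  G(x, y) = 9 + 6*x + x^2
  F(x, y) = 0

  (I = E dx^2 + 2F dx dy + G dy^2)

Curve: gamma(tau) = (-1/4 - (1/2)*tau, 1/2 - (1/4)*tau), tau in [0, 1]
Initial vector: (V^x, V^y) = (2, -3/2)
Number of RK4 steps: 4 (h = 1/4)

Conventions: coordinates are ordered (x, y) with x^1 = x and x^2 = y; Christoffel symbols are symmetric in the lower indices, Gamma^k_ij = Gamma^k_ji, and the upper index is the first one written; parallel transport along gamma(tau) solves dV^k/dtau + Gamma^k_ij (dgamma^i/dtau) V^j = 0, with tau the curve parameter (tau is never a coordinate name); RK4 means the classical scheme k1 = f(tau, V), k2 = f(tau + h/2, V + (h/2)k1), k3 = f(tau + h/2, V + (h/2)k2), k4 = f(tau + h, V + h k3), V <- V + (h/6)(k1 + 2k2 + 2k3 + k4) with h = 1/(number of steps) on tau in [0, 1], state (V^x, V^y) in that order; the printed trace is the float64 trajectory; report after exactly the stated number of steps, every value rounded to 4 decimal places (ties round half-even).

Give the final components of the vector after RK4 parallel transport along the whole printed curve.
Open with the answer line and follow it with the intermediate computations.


Answer: V^x = 2.9584, V^y = -1.5564

gamma'(tau) = (-1/2, -1/4); f(tau, V)^k = -Gamma^k_ij(gamma(tau)) gamma'^i(tau) V^j; h = 1/4; intermediate values shown to 6 dp
curve data and Christoffel symbols at the stage parameters:
  tau = 0.000000: gamma = (-0.250000, 0.500000), gamma' = (-0.500000, -0.250000); Gamma_xxx = 0.000000, Gamma_xxy = 0.000000, Gamma_xyy = -2.750000, Gamma_yxx = 0.000000, Gamma_yxy = 0.363636, Gamma_yyy = 0.000000
  tau = 0.125000: gamma = (-0.312500, 0.468750), gamma' = (-0.500000, -0.250000); Gamma_xxx = 0.000000, Gamma_xxy = 0.000000, Gamma_xyy = -2.687500, Gamma_yxx = 0.000000, Gamma_yxy = 0.372093, Gamma_yyy = 0.000000
  tau = 0.250000: gamma = (-0.375000, 0.437500), gamma' = (-0.500000, -0.250000); Gamma_xxx = 0.000000, Gamma_xxy = 0.000000, Gamma_xyy = -2.625000, Gamma_yxx = 0.000000, Gamma_yxy = 0.380952, Gamma_yyy = 0.000000
  tau = 0.375000: gamma = (-0.437500, 0.406250), gamma' = (-0.500000, -0.250000); Gamma_xxx = 0.000000, Gamma_xxy = 0.000000, Gamma_xyy = -2.562500, Gamma_yxx = 0.000000, Gamma_yxy = 0.390244, Gamma_yyy = 0.000000
  tau = 0.500000: gamma = (-0.500000, 0.375000), gamma' = (-0.500000, -0.250000); Gamma_xxx = 0.000000, Gamma_xxy = 0.000000, Gamma_xyy = -2.500000, Gamma_yxx = 0.000000, Gamma_yxy = 0.400000, Gamma_yyy = 0.000000
  tau = 0.625000: gamma = (-0.562500, 0.343750), gamma' = (-0.500000, -0.250000); Gamma_xxx = 0.000000, Gamma_xxy = 0.000000, Gamma_xyy = -2.437500, Gamma_yxx = 0.000000, Gamma_yxy = 0.410256, Gamma_yyy = 0.000000
  tau = 0.750000: gamma = (-0.625000, 0.312500), gamma' = (-0.500000, -0.250000); Gamma_xxx = 0.000000, Gamma_xxy = 0.000000, Gamma_xyy = -2.375000, Gamma_yxx = 0.000000, Gamma_yxy = 0.421053, Gamma_yyy = 0.000000
  tau = 0.875000: gamma = (-0.687500, 0.281250), gamma' = (-0.500000, -0.250000); Gamma_xxx = 0.000000, Gamma_xxy = 0.000000, Gamma_xyy = -2.312500, Gamma_yxx = 0.000000, Gamma_yxy = 0.432432, Gamma_yyy = 0.000000
  tau = 1.000000: gamma = (-0.750000, 0.250000), gamma' = (-0.500000, -0.250000); Gamma_xxx = 0.000000, Gamma_xxy = 0.000000, Gamma_xyy = -2.250000, Gamma_yxx = 0.000000, Gamma_yxy = 0.444444, Gamma_yyy = 0.000000
step 0: V^x = 2.0000, V^y = -1.5000
step 1: k1 = (1.031250, -0.090909), k2 = (1.015447, -0.083146), k3 = (1.014795, -0.083149), k4 = (0.998017, -0.075036); V <- V + (h/6)(k1 + 2k2 + 2k3 + k4): V^x = 2.2537, V^y = -1.5208
step 2: k1 = (0.998007, -0.075029), k2 = (0.980253, -0.066518), k3 = (0.979571, -0.066527), k4 = (0.960878, -0.057618); V <- V + (h/6)(k1 + 2k2 + 2k3 + k4): V^x = 2.4987, V^y = -1.5374
step 3: k1 = (0.960866, -0.057609), k2 = (0.941233, -0.048245), k3 = (0.940520, -0.048257), k4 = (0.919986, -0.038431); V <- V + (h/6)(k1 + 2k2 + 2k3 + k4): V^x = 2.7339, V^y = -1.5494
step 4: k1 = (0.919974, -0.038421), k2 = (0.898541, -0.028066), k3 = (0.897792, -0.028076), k4 = (0.875502, -0.017177); V <- V + (h/6)(k1 + 2k2 + 2k3 + k4): V^x = 2.9584, V^y = -1.5564


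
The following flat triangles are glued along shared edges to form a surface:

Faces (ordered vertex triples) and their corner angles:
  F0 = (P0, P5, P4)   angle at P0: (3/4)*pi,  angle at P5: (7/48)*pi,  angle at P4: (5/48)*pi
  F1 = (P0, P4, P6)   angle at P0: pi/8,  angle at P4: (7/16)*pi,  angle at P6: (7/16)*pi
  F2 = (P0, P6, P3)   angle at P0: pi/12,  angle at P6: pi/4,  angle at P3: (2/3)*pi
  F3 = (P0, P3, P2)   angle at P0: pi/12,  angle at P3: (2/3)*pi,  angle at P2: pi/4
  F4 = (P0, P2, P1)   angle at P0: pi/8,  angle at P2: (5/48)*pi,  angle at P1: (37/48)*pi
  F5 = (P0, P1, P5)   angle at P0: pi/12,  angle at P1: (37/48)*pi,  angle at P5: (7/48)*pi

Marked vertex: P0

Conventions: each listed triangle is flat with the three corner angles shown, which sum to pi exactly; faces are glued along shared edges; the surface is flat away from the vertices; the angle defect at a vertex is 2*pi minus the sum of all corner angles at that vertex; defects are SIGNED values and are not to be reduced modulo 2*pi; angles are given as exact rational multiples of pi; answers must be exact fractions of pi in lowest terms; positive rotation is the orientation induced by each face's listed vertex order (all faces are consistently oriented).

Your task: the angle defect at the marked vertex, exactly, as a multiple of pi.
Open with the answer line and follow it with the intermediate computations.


Answer: defect(P0) = (3/4)*pi

Sum of corner angles at P0: (5/4)*pi
defect = 2*pi - (5/4)*pi


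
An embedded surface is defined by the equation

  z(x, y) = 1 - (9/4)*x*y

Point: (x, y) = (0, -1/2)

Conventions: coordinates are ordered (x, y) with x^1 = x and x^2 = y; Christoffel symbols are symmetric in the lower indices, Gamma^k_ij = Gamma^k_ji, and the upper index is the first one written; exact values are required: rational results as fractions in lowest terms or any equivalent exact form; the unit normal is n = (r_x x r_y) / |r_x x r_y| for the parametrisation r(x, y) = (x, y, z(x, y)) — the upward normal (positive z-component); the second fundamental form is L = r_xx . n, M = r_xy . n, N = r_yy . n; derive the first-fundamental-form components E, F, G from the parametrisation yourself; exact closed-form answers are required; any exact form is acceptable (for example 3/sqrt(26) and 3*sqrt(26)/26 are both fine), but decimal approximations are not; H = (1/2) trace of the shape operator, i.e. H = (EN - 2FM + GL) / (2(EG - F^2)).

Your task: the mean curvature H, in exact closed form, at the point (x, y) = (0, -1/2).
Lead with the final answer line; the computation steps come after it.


Answer: H = 0

z_x = 9/8, z_y = 0, z_xx = 0, z_xy = -9/4, z_yy = 0
E = 145/64, F = 0, G = 1; answer radicand W^2 = 145/64
unnormalised second-form numerators: l = 0, m = -9/4, n = 0; L = l/sqrt(145/64), and similarly M = m/sqrt(W^2), N = n/sqrt(W^2)
H = (E*n - 2*F*m + G*l) / (2*(EG - F^2)*sqrt(W^2)); E*n - 2*F*m + G*l = 0, EG - F^2 = 145/64, so H = (0)/sqrt(145/64)


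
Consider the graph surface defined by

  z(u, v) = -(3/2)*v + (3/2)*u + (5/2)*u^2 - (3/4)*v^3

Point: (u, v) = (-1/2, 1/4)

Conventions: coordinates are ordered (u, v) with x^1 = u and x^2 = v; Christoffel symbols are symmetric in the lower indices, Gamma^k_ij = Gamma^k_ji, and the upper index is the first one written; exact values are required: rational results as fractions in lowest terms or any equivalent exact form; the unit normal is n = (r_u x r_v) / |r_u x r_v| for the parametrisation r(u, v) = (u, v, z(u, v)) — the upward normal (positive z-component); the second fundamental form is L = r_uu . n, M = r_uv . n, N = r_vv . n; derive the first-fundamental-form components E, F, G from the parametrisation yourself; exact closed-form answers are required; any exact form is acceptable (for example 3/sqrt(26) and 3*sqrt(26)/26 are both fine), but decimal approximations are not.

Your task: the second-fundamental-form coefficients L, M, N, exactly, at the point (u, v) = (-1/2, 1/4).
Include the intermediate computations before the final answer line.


z_u = -1, z_v = -105/64, z_uu = 5, z_uv = 0, z_vv = -9/8
E = 2, F = 105/64, G = 15121/4096; answer radicand W^2 = 19217/4096
unnormalised second-form numerators: l = 5, m = 0, n = -9/8; L = l/sqrt(19217/4096), and similarly M = m/sqrt(W^2), N = n/sqrt(W^2)

Answer: L = 320*sqrt(19217)/19217, M = 0, N = -72*sqrt(19217)/19217


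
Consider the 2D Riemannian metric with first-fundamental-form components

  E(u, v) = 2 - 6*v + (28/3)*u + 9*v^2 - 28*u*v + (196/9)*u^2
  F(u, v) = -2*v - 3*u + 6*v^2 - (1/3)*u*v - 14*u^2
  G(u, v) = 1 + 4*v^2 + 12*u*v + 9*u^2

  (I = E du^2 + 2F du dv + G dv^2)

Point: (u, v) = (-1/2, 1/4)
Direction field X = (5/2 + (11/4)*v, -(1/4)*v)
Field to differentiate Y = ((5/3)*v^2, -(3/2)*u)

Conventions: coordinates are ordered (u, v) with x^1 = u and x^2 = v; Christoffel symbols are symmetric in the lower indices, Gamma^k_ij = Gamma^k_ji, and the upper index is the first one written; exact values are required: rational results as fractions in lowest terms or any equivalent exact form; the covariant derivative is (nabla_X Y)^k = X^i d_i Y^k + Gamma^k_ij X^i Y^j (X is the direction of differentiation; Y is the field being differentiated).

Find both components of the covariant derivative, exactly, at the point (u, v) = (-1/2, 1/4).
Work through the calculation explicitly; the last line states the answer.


E = 769/144, F = -25/12, G = 2 at the point
E_u = -175/9, E_v = 25/2, F_u = 131/12, F_v = 7/6, G_u = -6, G_v = -4
EG - F^2 = 913/144;  g^inv = (144/913) * [[2, 25/12], [25/12, 769/144]]
first-kind symbols [ij,l] = (1/2)(d_i g_jl + d_j g_il - d_l g_ij): [uu,u] = E_u/2 = -175/18, [uu,v] = F_u - E_v/2 = 14/3, [uv,u] = E_v/2 = 25/4, [uv,v] = G_u/2 = -3, [vv,u] = F_v - G_u/2 = 25/6, [vv,v] = G_v/2 = -2
Gamma^u_ij = (G*[ij,u] - F*[ij,v])/(EG - F^2), Gamma^v_ij = (E*[ij,v] - F*[ij,u])/(EG - F^2)
Gamma_uuu = -1400/913, Gamma_uuv = 900/913, Gamma_uvv = 600/913, Gamma_vuu = 672/913, Gamma_vuv = -432/913, Gamma_vvv = -288/913
X = (51/16, -1/16), Y = (5/48, 3/4) at the point

Answer: (nabla_X Y)^u = 308195/175296, (nabla_X Y)^v = -165075/29216


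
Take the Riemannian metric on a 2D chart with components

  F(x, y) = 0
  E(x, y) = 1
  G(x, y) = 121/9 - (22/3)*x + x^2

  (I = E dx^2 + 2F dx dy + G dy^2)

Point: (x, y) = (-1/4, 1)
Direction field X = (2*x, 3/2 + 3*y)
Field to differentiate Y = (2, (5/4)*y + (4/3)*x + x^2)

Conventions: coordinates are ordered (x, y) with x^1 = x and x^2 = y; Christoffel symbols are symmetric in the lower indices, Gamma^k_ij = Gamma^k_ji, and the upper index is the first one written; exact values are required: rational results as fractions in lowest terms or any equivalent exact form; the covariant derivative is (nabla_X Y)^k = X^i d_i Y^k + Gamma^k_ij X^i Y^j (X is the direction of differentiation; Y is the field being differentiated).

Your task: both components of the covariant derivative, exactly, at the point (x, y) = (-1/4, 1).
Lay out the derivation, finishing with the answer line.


E = 1, F = 0, G = 2209/144 at the point
E_x = 0, E_y = 0, F_x = 0, F_y = 0, G_x = -47/6, G_y = 0
EG - F^2 = 2209/144;  g^inv = (144/2209) * [[2209/144, 0], [0, 1]]
first-kind symbols [ij,l] = (1/2)(d_i g_jl + d_j g_il - d_l g_ij): [xx,x] = E_x/2 = 0, [xx,y] = F_x - E_y/2 = 0, [xy,x] = E_y/2 = 0, [xy,y] = G_x/2 = -47/12, [yy,x] = F_y - G_x/2 = 47/12, [yy,y] = G_y/2 = 0
Gamma^x_ij = (G*[ij,x] - F*[ij,y])/(EG - F^2), Gamma^y_ij = (E*[ij,y] - F*[ij,x])/(EG - F^2)
Gamma_xxx = 0, Gamma_xxy = 0, Gamma_xyy = 47/12, Gamma_yxx = 0, Gamma_yxy = -12/47, Gamma_yyy = 0
X = (-1/2, 9/2), Y = (2, 47/48) at the point

Answer: (nabla_X Y)^x = 2209/128, (nabla_X Y)^y = 428/141


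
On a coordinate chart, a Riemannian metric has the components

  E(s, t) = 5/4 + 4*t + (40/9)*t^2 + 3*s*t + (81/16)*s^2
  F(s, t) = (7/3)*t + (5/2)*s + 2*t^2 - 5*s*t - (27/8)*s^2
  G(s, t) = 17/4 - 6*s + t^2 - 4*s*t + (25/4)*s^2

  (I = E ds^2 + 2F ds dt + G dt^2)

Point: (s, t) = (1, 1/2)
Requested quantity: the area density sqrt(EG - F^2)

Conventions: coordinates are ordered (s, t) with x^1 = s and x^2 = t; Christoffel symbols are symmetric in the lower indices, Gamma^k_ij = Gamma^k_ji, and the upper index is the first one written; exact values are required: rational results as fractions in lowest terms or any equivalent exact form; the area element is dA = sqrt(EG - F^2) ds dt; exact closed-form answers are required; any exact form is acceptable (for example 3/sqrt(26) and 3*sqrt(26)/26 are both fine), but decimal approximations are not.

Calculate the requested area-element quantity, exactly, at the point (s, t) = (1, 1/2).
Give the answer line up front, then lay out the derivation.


Answer: sqrt(EG - F^2) = sqrt(15622)/24

E = 1573/144, F = -41/24, G = 11/4; EG - F^2 = 7811/288


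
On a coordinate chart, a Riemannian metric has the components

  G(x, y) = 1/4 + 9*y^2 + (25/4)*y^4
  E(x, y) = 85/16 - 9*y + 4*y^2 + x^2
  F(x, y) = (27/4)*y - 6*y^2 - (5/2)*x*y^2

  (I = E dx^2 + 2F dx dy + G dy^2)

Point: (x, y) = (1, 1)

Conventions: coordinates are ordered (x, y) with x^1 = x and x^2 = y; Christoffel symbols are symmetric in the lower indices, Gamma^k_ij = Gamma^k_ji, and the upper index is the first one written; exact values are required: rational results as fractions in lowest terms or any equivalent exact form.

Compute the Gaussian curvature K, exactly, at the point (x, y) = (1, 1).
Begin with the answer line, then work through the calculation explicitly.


Answer: K = -1440/43687

E = 21/16, F = -7/4, G = 31/2, EG - F^2 = 553/32 at the point
E_x = 2, E_y = -1, F_x = -5/2, F_y = -41/4, G_x = 0, G_y = 43
E_yy = 8, F_xy = -5, G_xx = 0
By Brioschi, K is (det M1 - det M2) divided by (EG - F^2) squared.
M1 = [[-E_yy/2 + F_xy - G_xx/2, E_x/2, F_x - E_y/2], [F_y - G_x/2, E, F], [G_y/2, F, G]] = [[-9, 1, -2], [-41/4, 21/16, -7/4], [43/2, -7/4, 31/2]]; det M1 = -439/32
M2 = [[0, E_y/2, G_x/2], [E_y/2, E, F], [G_x/2, F, G]] = [[0, -1/2, 0], [-1/2, 21/16, -7/4], [0, -7/4, 31/2]]; det M2 = -31/8
det M1 - det M2 = -315/32; K = -315/32 / (553/32)^2 = -1440/43687


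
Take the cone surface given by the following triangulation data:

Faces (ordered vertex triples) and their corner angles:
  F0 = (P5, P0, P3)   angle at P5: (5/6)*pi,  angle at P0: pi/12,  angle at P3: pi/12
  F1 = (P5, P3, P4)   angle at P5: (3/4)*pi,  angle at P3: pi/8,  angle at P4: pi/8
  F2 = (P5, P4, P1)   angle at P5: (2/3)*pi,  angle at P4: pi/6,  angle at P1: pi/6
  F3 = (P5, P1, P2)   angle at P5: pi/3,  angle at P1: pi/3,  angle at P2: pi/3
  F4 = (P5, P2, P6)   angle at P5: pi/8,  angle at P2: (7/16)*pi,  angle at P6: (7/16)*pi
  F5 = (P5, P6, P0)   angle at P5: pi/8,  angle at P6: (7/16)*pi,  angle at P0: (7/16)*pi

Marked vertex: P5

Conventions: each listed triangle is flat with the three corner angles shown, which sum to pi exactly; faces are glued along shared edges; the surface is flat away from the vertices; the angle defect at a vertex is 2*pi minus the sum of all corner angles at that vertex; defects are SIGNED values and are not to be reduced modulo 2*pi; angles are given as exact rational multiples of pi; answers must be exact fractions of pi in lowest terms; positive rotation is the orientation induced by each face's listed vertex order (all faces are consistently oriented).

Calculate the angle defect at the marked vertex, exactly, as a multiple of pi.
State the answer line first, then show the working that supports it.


Answer: defect(P5) = (-5/6)*pi

Sum of corner angles at P5: (17/6)*pi
defect = 2*pi - (17/6)*pi


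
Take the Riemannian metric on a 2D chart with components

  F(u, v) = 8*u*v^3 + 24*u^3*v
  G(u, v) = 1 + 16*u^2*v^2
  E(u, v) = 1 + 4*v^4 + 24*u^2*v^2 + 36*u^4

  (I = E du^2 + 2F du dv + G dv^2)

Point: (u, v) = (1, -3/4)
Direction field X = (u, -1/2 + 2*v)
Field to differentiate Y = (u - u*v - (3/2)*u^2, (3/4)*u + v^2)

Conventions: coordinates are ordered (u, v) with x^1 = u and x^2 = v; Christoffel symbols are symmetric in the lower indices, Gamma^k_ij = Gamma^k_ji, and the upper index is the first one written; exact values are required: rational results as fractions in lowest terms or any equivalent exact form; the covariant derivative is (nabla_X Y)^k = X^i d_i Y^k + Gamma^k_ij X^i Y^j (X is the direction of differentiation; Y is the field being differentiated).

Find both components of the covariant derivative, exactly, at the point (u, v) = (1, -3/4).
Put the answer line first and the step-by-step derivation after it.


Answer: (nabla_X Y)^u = -6459/15556, (nabla_X Y)^v = 65967/15556

E = 3313/64, F = -171/8, G = 10 at the point
E_u = 171, E_v = -171/4, F_u = -459/8, F_v = 75/2, G_u = 18, G_v = -24
EG - F^2 = 3889/64;  g^inv = (64/3889) * [[10, 171/8], [171/8, 3313/64]]
first-kind symbols [ij,l] = (1/2)(d_i g_jl + d_j g_il - d_l g_ij): [uu,u] = E_u/2 = 171/2, [uu,v] = F_u - E_v/2 = -36, [uv,u] = E_v/2 = -171/8, [uv,v] = G_u/2 = 9, [vv,u] = F_v - G_u/2 = 57/2, [vv,v] = G_v/2 = -12
Gamma^u_ij = (G*[ij,u] - F*[ij,v])/(EG - F^2), Gamma^v_ij = (E*[ij,v] - F*[ij,u])/(EG - F^2)
Gamma_uuu = 5472/3889, Gamma_uuv = -1368/3889, Gamma_uvv = 1824/3889, Gamma_vuu = -2304/3889, Gamma_vuv = 576/3889, Gamma_vvv = -768/3889
X = (1, -2), Y = (1/4, 21/16) at the point


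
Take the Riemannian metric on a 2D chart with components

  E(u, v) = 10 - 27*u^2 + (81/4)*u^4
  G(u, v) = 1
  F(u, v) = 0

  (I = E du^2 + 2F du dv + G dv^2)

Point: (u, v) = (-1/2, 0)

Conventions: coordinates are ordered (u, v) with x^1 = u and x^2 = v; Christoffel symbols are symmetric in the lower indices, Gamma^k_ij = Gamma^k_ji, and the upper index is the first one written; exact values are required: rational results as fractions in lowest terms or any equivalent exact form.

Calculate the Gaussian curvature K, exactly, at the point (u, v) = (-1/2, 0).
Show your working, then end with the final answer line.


E = 289/64, F = 0, G = 1, EG - F^2 = 289/64 at the point
E_u = 135/8, E_v = 0, F_u = 0, F_v = 0, G_u = 0, G_v = 0
E_vv = 0, F_uv = 0, G_uu = 0
Brioschi: K = (det M1 - det M2) / (EG - F^2)^2 with the standard first/second-derivative matrices M1, M2.
M1 = [[-E_vv/2 + F_uv - G_uu/2, E_u/2, F_u - E_v/2], [F_v - G_u/2, E, F], [G_v/2, F, G]] = [[0, 135/16, 0], [0, 289/64, 0], [0, 0, 1]]; det M1 = 0
M2 = [[0, E_v/2, G_u/2], [E_v/2, E, F], [G_u/2, F, G]] = [[0, 0, 0], [0, 289/64, 0], [0, 0, 1]]; det M2 = 0
det M1 - det M2 = 0; K = 0 / (289/64)^2 = 0

Answer: K = 0


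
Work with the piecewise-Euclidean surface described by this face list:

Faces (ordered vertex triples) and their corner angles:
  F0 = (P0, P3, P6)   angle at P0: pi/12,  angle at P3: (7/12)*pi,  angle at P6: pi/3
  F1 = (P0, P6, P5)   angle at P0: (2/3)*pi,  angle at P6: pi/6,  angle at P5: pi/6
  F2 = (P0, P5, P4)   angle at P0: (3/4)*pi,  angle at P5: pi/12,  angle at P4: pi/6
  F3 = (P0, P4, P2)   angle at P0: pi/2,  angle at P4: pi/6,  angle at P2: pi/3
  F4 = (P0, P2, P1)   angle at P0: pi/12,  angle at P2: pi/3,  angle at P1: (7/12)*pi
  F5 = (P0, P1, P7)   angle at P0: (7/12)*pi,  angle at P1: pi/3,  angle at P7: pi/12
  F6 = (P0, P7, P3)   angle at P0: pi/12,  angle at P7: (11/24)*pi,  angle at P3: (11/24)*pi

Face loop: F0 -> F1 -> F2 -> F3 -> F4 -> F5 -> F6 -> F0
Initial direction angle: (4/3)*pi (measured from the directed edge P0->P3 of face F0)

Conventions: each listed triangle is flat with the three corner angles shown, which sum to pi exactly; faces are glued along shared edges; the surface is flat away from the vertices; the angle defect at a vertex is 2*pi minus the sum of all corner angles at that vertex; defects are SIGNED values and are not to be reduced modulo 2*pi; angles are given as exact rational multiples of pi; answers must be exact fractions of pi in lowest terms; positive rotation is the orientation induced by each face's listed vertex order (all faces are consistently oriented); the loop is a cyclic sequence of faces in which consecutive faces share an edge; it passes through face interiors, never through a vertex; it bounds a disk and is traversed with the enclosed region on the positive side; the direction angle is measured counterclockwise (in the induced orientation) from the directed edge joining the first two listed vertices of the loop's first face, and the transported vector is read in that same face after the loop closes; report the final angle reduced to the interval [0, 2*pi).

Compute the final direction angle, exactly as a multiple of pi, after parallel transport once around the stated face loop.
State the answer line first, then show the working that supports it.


Answer: final direction angle = (7/12)*pi

enclosed vertex P0: corner angles sum to (11/4)*pi, defect = 2*pi - (11/4)*pi = (-3/4)*pi
the final direction is the initial angle plus the enclosed defects, taken mod 2*pi in the induced orientation
final angle = (4/3)*pi - (3/4)*pi = (7/12)*pi (mod 2*pi)


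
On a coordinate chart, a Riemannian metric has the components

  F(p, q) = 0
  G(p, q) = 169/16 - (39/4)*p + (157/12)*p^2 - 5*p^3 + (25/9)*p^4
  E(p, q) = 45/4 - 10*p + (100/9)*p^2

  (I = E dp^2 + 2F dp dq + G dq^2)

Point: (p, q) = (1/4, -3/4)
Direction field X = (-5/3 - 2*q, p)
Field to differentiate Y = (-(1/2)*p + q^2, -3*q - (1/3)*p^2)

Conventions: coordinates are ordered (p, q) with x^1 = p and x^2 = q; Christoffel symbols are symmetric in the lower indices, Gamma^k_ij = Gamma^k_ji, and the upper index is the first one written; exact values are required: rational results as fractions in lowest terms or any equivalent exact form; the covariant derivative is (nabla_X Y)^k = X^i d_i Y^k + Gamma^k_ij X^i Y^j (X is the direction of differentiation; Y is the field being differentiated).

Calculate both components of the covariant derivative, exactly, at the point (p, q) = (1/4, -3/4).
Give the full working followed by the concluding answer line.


E = 85/9, F = 0, G = 20449/2304 at the point
E_p = -40/9, E_q = 0, F_p = 0, F_q = 0, G_p = -143/36, G_q = 0
EG - F^2 = 1738165/20736;  g^inv = (20736/1738165) * [[20449/2304, 0], [0, 85/9]]
first-kind symbols [ij,l] = (1/2)(d_i g_jl + d_j g_il - d_l g_ij): [pp,p] = E_p/2 = -20/9, [pp,q] = F_p - E_q/2 = 0, [pq,p] = E_q/2 = 0, [pq,q] = G_p/2 = -143/72, [qq,p] = F_q - G_p/2 = 143/72, [qq,q] = G_q/2 = 0
Gamma^p_ij = (G*[ij,p] - F*[ij,q])/(EG - F^2), Gamma^q_ij = (E*[ij,q] - F*[ij,p])/(EG - F^2)
Gamma_ppp = -4/17, Gamma_ppq = 0, Gamma_pqq = 143/680, Gamma_qpp = 0, Gamma_qpq = -32/143, Gamma_qqq = 0
X = (-1/6, 1/4), Y = (7/16, 107/48) at the point

Answer: (nabla_X Y)^p = -20539/130560, (nabla_X Y)^q = -854/1287


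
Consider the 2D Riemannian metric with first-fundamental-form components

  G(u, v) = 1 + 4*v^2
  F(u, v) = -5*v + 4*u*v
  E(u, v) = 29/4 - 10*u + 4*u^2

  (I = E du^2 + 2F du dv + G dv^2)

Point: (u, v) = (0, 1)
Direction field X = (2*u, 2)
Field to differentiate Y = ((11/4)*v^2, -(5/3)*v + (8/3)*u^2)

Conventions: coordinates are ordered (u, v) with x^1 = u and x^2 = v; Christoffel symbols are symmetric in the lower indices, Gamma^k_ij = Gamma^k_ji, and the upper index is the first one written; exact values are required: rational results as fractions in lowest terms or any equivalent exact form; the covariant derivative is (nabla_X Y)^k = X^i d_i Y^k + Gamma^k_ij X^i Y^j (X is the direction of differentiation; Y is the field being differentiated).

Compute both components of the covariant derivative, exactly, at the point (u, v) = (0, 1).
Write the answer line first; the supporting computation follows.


Answer: (nabla_X Y)^u = 337/27, (nabla_X Y)^v = -122/27

E = 29/4, F = -5, G = 5 at the point
E_u = -10, E_v = 0, F_u = 4, F_v = -5, G_u = 0, G_v = 8
EG - F^2 = 45/4;  g^inv = (4/45) * [[5, 5], [5, 29/4]]
first-kind symbols [ij,l] = (1/2)(d_i g_jl + d_j g_il - d_l g_ij): [uu,u] = E_u/2 = -5, [uu,v] = F_u - E_v/2 = 4, [uv,u] = E_v/2 = 0, [uv,v] = G_u/2 = 0, [vv,u] = F_v - G_u/2 = -5, [vv,v] = G_v/2 = 4
Gamma^u_ij = (G*[ij,u] - F*[ij,v])/(EG - F^2), Gamma^v_ij = (E*[ij,v] - F*[ij,u])/(EG - F^2)
Gamma_uuu = -4/9, Gamma_uuv = 0, Gamma_uvv = -4/9, Gamma_vuu = 16/45, Gamma_vuv = 0, Gamma_vvv = 16/45
X = (0, 2), Y = (11/4, -5/3) at the point


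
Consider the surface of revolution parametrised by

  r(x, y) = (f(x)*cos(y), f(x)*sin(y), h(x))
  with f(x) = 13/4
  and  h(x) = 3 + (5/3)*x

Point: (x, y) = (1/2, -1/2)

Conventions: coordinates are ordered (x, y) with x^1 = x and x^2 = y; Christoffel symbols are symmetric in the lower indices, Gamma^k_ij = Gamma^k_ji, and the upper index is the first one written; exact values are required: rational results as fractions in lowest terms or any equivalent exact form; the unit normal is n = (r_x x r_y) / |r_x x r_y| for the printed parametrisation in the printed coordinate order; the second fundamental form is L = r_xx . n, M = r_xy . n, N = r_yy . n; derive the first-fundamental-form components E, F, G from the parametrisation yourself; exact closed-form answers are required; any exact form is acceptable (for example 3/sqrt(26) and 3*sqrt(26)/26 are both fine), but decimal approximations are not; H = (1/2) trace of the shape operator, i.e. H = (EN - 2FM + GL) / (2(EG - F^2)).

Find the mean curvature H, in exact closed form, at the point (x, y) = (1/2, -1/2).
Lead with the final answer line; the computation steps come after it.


Answer: H = 2/13

f = 13/4, f' = 0, f'' = 0, h' = 5/3, h'' = 0
E = 25/9, F = 0, G = 169/16; answer radicand W^2 = 25/9
unnormalised second-form numerators: l = 0, m = 0, n = 65/12; L = l/sqrt(25/9), and similarly M = m/sqrt(W^2), N = n/sqrt(W^2)
H = (E*n - 2*F*m + G*l) / (2*(EG - F^2)*sqrt(W^2)); E*n - 2*F*m + G*l = 1625/108, EG - F^2 = 4225/144, so H = (10/39)/sqrt(25/9)


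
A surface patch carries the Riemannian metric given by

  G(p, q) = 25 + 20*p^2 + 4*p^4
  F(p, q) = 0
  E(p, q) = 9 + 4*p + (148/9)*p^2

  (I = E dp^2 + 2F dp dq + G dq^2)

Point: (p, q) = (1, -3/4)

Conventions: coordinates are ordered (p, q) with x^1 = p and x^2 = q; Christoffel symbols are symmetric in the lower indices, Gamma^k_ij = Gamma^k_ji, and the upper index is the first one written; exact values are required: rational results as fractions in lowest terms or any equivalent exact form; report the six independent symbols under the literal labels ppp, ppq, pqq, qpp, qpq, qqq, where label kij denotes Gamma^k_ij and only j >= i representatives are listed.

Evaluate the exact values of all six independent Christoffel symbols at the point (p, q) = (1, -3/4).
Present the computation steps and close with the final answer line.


E = 265/9, F = 0, G = 49 at the point
E_p = 332/9, E_q = 0, F_p = 0, F_q = 0, G_p = 56, G_q = 0
EG - F^2 = 12985/9;  g^inv = (9/12985) * [[49, 0], [0, 265/9]]
first-kind symbols [ij,l] = (1/2)(d_i g_jl + d_j g_il - d_l g_ij): [pp,p] = E_p/2 = 166/9, [pp,q] = F_p - E_q/2 = 0, [pq,p] = E_q/2 = 0, [pq,q] = G_p/2 = 28, [qq,p] = F_q - G_p/2 = -28, [qq,q] = G_q/2 = 0
Gamma^p_ij = (G*[ij,p] - F*[ij,q])/(EG - F^2), Gamma^q_ij = (E*[ij,q] - F*[ij,p])/(EG - F^2)

Answer: Gamma_ppp = 166/265, Gamma_ppq = 0, Gamma_pqq = -252/265, Gamma_qpp = 0, Gamma_qpq = 4/7, Gamma_qqq = 0


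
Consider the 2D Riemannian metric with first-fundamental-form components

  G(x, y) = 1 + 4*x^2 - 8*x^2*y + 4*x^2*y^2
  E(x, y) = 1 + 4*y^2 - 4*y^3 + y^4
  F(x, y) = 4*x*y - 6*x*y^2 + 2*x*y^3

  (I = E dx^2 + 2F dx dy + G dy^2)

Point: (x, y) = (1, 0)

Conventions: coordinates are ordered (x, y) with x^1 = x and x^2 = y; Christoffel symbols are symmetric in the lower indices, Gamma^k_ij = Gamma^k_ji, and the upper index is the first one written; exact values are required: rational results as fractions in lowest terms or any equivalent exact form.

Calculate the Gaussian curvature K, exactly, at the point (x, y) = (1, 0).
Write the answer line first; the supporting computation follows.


Answer: K = -4/25

E = 1, F = 0, G = 5, EG - F^2 = 5 at the point
E_x = 0, E_y = 0, F_x = 0, F_y = 4, G_x = 8, G_y = -8
E_yy = 8, F_xy = 4, G_xx = 8
Brioschi: K = (det M1 - det M2) / (EG - F^2)^2 with the standard first/second-derivative matrices M1, M2.
M1 = [[-E_yy/2 + F_xy - G_xx/2, E_x/2, F_x - E_y/2], [F_y - G_x/2, E, F], [G_y/2, F, G]] = [[-4, 0, 0], [0, 1, 0], [-4, 0, 5]]; det M1 = -20
M2 = [[0, E_y/2, G_x/2], [E_y/2, E, F], [G_x/2, F, G]] = [[0, 0, 4], [0, 1, 0], [4, 0, 5]]; det M2 = -16
det M1 - det M2 = -4; K = -4 / (5)^2 = -4/25


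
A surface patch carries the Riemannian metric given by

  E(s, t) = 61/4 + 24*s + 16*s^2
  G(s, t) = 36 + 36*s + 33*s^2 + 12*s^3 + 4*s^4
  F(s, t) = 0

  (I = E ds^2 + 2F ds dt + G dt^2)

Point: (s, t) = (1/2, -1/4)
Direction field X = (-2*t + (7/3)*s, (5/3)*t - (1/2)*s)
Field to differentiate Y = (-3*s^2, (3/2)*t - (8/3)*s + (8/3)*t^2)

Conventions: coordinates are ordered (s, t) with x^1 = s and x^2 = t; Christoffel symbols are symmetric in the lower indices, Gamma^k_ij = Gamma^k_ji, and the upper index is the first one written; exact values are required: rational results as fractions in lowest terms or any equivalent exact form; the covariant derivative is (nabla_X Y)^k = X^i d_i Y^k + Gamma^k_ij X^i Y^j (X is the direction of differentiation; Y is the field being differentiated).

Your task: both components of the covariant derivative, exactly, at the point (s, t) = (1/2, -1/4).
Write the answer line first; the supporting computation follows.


Answer: (nabla_X Y)^s = -1601/225, (nabla_X Y)^t = -1123/192

E = 125/4, F = 0, G = 64 at the point
E_s = 40, E_t = 0, F_s = 0, F_t = 0, G_s = 80, G_t = 0
EG - F^2 = 2000;  g^inv = (1/2000) * [[64, 0], [0, 125/4]]
first-kind symbols [ij,l] = (1/2)(d_i g_jl + d_j g_il - d_l g_ij): [ss,s] = E_s/2 = 20, [ss,t] = F_s - E_t/2 = 0, [st,s] = E_t/2 = 0, [st,t] = G_s/2 = 40, [tt,s] = F_t - G_s/2 = -40, [tt,t] = G_t/2 = 0
Gamma^s_ij = (G*[ij,s] - F*[ij,t])/(EG - F^2), Gamma^t_ij = (E*[ij,t] - F*[ij,s])/(EG - F^2)
Gamma_sss = 16/25, Gamma_sst = 0, Gamma_stt = -32/25, Gamma_tss = 0, Gamma_tst = 5/8, Gamma_ttt = 0
X = (5/3, -2/3), Y = (-3/4, -37/24) at the point


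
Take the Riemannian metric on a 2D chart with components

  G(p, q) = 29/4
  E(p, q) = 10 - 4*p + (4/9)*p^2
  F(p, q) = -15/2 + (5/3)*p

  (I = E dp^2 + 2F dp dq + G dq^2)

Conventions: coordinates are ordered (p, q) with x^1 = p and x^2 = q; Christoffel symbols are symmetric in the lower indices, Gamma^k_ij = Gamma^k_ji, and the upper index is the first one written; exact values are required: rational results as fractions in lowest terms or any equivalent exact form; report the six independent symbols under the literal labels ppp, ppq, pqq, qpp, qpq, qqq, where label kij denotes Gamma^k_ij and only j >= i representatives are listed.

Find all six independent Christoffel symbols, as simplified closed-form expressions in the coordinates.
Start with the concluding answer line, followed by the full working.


Answer: Gamma_ppp = (16*p - 72)/(16*p^2 - 144*p + 585), Gamma_ppq = 0, Gamma_pqq = 0, Gamma_qpp = 60/(16*p^2 - 144*p + 585), Gamma_qpq = 0, Gamma_qqq = 0

E = 10 - 4*p + (4/9)*p^2; F = -15/2 + (5/3)*p; G = 29/4
Gamma^k_ij = (1/2) g^{kl} (d_i g_jl + d_j g_il - d_l g_ij), with g^inv = (1/(EG-F^2)) [[G, -F], [-F, E]]
first partials: E_p = -4 + (8/9)*p, E_q = 0, F_p = 5/3, F_q = 0, G_p = 0, G_q = 0
D = EG - F^2 = 65/4 - 4*p + (4/9)*p^2
expanded: Gamma^p_pp = (G E_p - 2F F_p + F E_q)/(2D), Gamma^p_pq = (G E_q - F G_p)/(2D), Gamma^p_qq = (2G F_q - G G_p - F G_q)/(2D), Gamma^q_pp = (2E F_p - E E_q - F E_p)/(2D), Gamma^q_pq = (E G_p - F E_q)/(2D), Gamma^q_qq = (E G_q - 2F F_q + F G_p)/(2D); substitute and cancel common factors
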